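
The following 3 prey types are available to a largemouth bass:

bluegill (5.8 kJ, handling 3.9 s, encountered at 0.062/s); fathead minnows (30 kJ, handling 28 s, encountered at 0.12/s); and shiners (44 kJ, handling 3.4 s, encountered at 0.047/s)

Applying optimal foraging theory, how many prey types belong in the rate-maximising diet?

1

Profitabilities (E/h, kJ/s): shiners 12.9, bluegill 1.49, fathead minnows 1.07. Add prey in this order while the next type's profitability exceeds the intake rate on those already taken.
Rate on top 1: 1.783. bluegill: 1.49 < 1.783 → exclude; stop.
Optimal diet: shiners — 1 of 3 types.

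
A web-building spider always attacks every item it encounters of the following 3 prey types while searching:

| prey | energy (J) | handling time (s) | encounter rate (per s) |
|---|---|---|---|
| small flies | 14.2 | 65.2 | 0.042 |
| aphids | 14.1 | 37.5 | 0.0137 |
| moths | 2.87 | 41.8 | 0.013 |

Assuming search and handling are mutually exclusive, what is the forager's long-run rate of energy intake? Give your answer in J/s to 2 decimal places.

R = Σλ_iE_i / (1 + Σλ_ih_i)
Numerator: 0.042×14.2 + 0.0137×14.1 + 0.013×2.87 = 0.8269
Denominator: 1 + 0.042×65.2 + 0.0137×37.5 + 0.013×41.8 = 4.796
R = 0.8269/4.796 = 0.1724 J/s

0.17 J/s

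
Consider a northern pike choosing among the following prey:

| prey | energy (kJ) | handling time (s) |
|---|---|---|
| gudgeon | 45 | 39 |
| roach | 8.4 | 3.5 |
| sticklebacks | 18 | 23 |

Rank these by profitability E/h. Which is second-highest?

gudgeon

In descending order of E/h:
roach: 8.4/3.5 = 2.4 kJ/s
gudgeon: 45/39 = 1.15 kJ/s
sticklebacks: 18/23 = 0.783 kJ/s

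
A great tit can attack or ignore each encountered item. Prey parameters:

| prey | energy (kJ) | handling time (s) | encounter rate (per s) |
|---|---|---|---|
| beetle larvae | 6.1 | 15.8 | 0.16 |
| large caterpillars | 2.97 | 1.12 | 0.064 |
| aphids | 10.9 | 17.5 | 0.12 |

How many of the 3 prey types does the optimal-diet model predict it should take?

2

Profitabilities (E/h, kJ/s): large caterpillars 2.65, aphids 0.623, beetle larvae 0.386. Add prey in this order while the next type's profitability exceeds the intake rate on those already taken.
Rate on top 1: 0.1774. aphids: 0.623 > 0.1774 → include.
Rate on top 2: 0.4723. beetle larvae: 0.386 < 0.4723 → exclude; stop.
Optimal diet: large caterpillars, aphids — 2 of 3 types.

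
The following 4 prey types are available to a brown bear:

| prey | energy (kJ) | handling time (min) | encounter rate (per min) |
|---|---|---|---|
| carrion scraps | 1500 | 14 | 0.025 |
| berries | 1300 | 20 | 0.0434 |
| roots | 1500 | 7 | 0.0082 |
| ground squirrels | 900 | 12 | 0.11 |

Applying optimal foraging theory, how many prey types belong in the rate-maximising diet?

4

E/h in descending order: roots 214, carrion scraps 107, ground squirrels 75, berries 65 kJ/min. The optimal diet is the largest prefix of this list for which every included type satisfies E_i/h_i > R on the types above it.
Rate on top 1: 11.63. carrion scraps: 107 > 11.63 → include.
Rate on top 2: 35.38. ground squirrels: 75 > 35.38 → include.
Rate on top 3: 54.56. berries: 65 > 54.56 → include.
Optimal diet: roots, carrion scraps, ground squirrels, berries — 4 of 4 types.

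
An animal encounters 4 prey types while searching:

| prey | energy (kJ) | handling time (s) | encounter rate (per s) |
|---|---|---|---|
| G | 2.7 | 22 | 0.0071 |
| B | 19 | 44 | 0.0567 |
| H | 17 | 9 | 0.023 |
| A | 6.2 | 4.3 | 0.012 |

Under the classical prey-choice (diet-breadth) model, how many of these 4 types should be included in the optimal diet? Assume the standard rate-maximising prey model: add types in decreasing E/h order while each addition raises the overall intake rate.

Profitabilities (E/h, kJ/s): H 1.89, A 1.44, B 0.432, G 0.123. Add prey in this order while the next type's profitability exceeds the intake rate on those already taken.
Rate on top 1: 0.3239. A: 1.44 > 0.3239 → include.
Rate on top 2: 0.3698. B: 0.432 > 0.3698 → include.
Rate on top 3: 0.411. G: 0.123 < 0.411 → exclude; stop.
Optimal diet: H, A, B — 3 of 4 types.

3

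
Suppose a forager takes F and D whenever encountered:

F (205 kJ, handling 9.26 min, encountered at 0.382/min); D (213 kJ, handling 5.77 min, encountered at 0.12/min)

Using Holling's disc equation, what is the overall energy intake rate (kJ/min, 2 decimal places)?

R = (0.382×205 + 0.12×213) / (1 + 0.382×9.26 + 0.12×5.77) = 103.9/5.23 = 19.86 kJ/min.

19.86 kJ/min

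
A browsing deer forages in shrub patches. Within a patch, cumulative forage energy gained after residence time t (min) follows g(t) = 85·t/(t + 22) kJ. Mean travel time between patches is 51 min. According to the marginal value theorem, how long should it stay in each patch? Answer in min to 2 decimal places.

33.50 min

Optimal t* satisfies g'(t*) = g(t*)/(T + t*).
g'(t) = 85·22/(t + 22)². Setting 85·22/(t+22)² = 85t/[(t+22)(51+t)] gives 22(51+t) = t(t+22), so t² = 22×51 = 1122.
t* = √1122 = 33.5 min.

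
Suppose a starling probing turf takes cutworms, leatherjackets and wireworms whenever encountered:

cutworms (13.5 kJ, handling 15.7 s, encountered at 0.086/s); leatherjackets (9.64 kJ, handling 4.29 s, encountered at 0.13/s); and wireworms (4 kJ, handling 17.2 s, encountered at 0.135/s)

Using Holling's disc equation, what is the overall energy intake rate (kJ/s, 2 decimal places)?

0.56 kJ/s

R = Σλ_iE_i / (1 + Σλ_ih_i)
Numerator: 0.086×13.5 + 0.13×9.64 + 0.135×4 = 2.954
Denominator: 1 + 0.086×15.7 + 0.13×4.29 + 0.135×17.2 = 5.23
R = 2.954/5.23 = 0.5649 kJ/s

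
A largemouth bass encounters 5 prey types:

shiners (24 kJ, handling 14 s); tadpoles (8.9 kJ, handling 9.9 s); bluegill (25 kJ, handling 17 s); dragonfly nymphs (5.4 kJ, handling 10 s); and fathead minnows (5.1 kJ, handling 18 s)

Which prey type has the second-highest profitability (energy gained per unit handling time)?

In descending order of E/h:
shiners: 24/14 = 1.71 kJ/s
bluegill: 25/17 = 1.47 kJ/s
tadpoles: 8.9/9.9 = 0.899 kJ/s
dragonfly nymphs: 5.4/10 = 0.54 kJ/s
fathead minnows: 5.1/18 = 0.283 kJ/s

bluegill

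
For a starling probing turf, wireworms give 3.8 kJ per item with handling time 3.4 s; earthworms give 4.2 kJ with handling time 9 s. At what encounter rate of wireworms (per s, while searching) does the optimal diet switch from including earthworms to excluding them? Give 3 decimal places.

0.211 per s

Drop earthworms once their profitability E₂/h₂ falls below the rate achievable on wireworms alone: E₂/h₂ = λE₁/(1 + λh₁).
Solve for λ: λE₁h₂ = E₂(1 + λh₁) → λ(E₁h₂ − E₂h₁) = E₂ → λ = E₂/(E₁h₂ − E₂h₁).
λ = 4.2/(3.8×9 − 4.2×3.4) = 4.2/19.92 = 0.2108 per s.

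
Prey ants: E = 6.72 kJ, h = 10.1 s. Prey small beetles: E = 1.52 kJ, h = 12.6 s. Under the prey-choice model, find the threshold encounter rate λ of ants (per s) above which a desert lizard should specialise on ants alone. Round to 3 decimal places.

At the threshold, the rate on ants alone equals the profitability of small beetles: λ·6.72/(1 + λ·10.1) = 1.52/12.6 = 0.1206.
Rearranging, λ(6.72 − 0.1206×10.1) = 0.1206, so λ = 0.1206/5.502 = 0.02193 per s.

0.022 per s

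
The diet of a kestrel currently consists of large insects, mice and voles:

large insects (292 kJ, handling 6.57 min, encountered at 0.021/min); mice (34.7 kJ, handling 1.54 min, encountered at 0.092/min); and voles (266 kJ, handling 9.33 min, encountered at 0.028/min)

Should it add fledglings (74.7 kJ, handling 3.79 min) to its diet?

Yes

Intake rate on the current diet: R = (0.021×292 + 0.092×34.7 + 0.028×266) / (1 + 0.021×6.57 + 0.092×1.54 + 0.028×9.33) = 16.77/1.541 = 10.88 kJ/min.
fledglings: E/h = 74.7/3.79 = 19.71 kJ/min.
19.71 > 10.88, so adding fledglings raises the average — include it.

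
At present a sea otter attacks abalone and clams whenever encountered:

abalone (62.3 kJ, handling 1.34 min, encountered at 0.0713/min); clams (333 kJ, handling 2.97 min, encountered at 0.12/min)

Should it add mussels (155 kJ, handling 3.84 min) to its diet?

Yes

Intake rate on the current diet: R = (0.0713×62.3 + 0.12×333) / (1 + 0.0713×1.34 + 0.12×2.97) = 44.4/1.452 = 30.58 kJ/min.
mussels: E/h = 155/3.84 = 40.36 kJ/min.
Since 40.36 > R, including mussels increases the long-run rate.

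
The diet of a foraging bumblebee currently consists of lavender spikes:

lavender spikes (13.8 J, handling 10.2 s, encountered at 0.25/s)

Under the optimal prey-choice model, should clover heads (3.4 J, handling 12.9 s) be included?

No

On lavender spikes alone, R = ΣλE/(1+Σλh) = 3.45/3.55 = 0.9718 J/s.
Profitability of clover heads: 3.4/12.9 = 0.2636 J/s.
0.2636 < 0.9718, so adding clover heads would lower the average — exclude it.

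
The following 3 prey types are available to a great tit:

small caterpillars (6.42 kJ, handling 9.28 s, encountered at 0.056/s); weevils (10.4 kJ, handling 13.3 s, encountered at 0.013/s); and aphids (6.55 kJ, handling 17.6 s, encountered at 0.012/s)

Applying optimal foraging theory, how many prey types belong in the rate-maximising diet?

Rank by E/h (kJ/s): weevils 0.782, small caterpillars 0.692, aphids 0.372. Include each in turn until the next type's E/h falls below the running intake rate.
Rate on top 1: 0.1153. small caterpillars: 0.692 > 0.1153 → include.
Rate on top 2: 0.2923. aphids: 0.372 > 0.2923 → include.
Optimal diet: weevils, small caterpillars, aphids — 3 of 3 types.

3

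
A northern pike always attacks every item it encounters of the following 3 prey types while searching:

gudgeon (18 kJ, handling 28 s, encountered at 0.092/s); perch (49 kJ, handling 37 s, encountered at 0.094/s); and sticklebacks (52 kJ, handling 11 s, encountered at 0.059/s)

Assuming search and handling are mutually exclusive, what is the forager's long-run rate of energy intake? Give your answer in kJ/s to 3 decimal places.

R = Σλ_iE_i / (1 + Σλ_ih_i)
Numerator: 0.092×18 + 0.094×49 + 0.059×52 = 9.33
Denominator: 1 + 0.092×28 + 0.094×37 + 0.059×11 = 7.703
R = 9.33/7.703 = 1.211 kJ/s

1.211 kJ/s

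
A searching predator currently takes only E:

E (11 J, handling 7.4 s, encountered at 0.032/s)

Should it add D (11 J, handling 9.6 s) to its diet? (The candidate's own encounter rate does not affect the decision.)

Yes

On E alone, R = ΣλE/(1+Σλh) = 0.352/1.237 = 0.2846 J/s.
Profitability of D: 11/9.6 = 1.146 J/s.
1.146 > 0.2846, so adding D raises the average — include it.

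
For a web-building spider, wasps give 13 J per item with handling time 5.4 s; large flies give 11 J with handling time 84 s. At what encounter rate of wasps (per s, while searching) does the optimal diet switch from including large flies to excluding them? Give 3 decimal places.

The zero-one rule: include large flies iff E₂/h₂ > λE₁/(1+λh₁). Equality gives the switch point.
λE₁h₂ = E₂ + λE₂h₁ ⇒ λ = E₂/(E₁h₂ − E₂h₁) = 11/(1092 − 59.4) = 0.01065 per s.

0.011 per s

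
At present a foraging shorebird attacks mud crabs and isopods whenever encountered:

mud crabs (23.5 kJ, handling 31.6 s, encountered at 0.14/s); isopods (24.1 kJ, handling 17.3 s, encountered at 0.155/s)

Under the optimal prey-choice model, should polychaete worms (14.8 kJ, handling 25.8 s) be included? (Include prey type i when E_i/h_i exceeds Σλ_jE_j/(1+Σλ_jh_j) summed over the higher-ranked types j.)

On mud crabs and isopods alone, R = ΣλE/(1+Σλh) = 7.026/8.106 = 0.8668 kJ/s.
Profitability of polychaete worms: 14.8/25.8 = 0.5736 kJ/s.
0.5736 < 0.8668, so adding polychaete worms would lower the average — exclude it.

No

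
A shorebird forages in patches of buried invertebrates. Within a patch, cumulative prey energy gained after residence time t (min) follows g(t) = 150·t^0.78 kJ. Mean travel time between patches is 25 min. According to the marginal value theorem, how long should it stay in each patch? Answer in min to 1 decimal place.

Maximise g(t)/(T+t): set derivative to zero → g'(t)(T+t) = g(t).
g'(t) = 0.78·150·t^-0.22. Setting 0.78·150·t^-0.22 = 150·t^0.78/(25+t) gives 0.78(25+t) = t, so 0.22·t = 0.78×25.
t* = 0.78×25/0.22 = 88.64 min.

88.6 min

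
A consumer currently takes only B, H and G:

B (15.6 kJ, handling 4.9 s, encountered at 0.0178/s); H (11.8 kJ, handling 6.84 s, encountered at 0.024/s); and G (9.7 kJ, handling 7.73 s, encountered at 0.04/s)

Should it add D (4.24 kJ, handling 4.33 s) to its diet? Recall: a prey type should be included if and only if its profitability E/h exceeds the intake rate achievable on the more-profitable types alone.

Yes

Intake rate on the current diet: R = (0.0178×15.6 + 0.024×11.8 + 0.04×9.7) / (1 + 0.0178×4.9 + 0.024×6.84 + 0.04×7.73) = 0.9489/1.561 = 0.608 kJ/s.
D: E/h = 4.24/4.33 = 0.9792 kJ/s.
Since 0.9792 > R, including D increases the long-run rate.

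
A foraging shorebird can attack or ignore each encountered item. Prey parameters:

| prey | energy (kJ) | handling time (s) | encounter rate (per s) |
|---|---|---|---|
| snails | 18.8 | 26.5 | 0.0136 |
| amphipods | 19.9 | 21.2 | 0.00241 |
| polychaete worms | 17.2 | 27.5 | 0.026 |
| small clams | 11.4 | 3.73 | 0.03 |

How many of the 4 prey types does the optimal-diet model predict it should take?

Profitabilities (E/h, kJ/s): small clams 3.06, amphipods 0.939, snails 0.709, polychaete worms 0.625. Add prey in this order while the next type's profitability exceeds the intake rate on those already taken.
Rate on top 1: 0.3076. amphipods: 0.939 > 0.3076 → include.
Rate on top 2: 0.3353. snails: 0.709 > 0.3353 → include.
Rate on top 3: 0.4238. polychaete worms: 0.625 > 0.4238 → include.
Optimal diet: small clams, amphipods, snails, polychaete worms — 4 of 4 types.

4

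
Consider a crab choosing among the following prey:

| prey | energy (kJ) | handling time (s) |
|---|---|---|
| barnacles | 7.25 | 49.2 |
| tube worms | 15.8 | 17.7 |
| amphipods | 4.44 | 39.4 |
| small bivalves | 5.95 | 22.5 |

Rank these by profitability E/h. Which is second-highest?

Profitability E/h (kJ/s): barnacles = 7.25/49.2 = 0.147, tube worms = 15.8/17.7 = 0.893, amphipods = 4.44/39.4 = 0.113, small bivalves = 5.95/22.5 = 0.264.
Ranked: tube worms > small bivalves > barnacles > amphipods.

small bivalves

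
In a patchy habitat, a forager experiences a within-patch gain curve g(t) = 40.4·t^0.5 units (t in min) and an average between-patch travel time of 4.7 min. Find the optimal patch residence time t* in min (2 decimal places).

4.70 min

Maximise g(t)/(T+t): set derivative to zero → g'(t)(T+t) = g(t).
g'(t) = 0.5·40.4·t^-0.5. Setting 0.5·40.4·t^-0.5 = 40.4·t^0.5/(4.7+t) gives 0.5(4.7+t) = t, so 0.50·t = 0.5×4.7.
t* = 0.5×4.7/0.50 = 4.7 min.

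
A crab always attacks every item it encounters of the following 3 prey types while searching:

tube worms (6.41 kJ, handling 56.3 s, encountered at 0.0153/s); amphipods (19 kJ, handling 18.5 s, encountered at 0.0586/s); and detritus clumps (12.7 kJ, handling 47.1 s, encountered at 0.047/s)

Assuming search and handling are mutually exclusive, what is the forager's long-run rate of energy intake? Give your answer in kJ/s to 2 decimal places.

Energy encountered per unit search time: 0.0153×6.41 + 0.0586×19 + 0.047×12.7 = 1.808 kJ/s.
Handling time per unit search time: 0.0153×56.3 + 0.0586×18.5 + 0.047×47.1 = 4.159.
Rate = 1.808/(1 + 4.159) = 0.3505 kJ/s.

0.35 kJ/s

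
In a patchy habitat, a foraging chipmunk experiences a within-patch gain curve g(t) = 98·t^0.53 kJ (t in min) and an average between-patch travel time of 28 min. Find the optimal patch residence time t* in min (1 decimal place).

31.6 min

By the marginal value theorem, leave when the instantaneous gain rate g'(t) equals the habitat-wide average g(t)/(T + t).
g'(t) = 0.53·98·t^-0.47. Setting 0.53·98·t^-0.47 = 98·t^0.53/(28+t) gives 0.53(28+t) = t, so 0.47·t = 0.53×28.
t* = 0.53×28/0.47 = 31.57 min.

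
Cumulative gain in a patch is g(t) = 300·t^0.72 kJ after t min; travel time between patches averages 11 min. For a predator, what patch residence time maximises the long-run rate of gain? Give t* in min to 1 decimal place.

Maximise g(t)/(T+t): set derivative to zero → g'(t)(T+t) = g(t).
g'(t) = 0.72·300·t^-0.28. Setting 0.72·300·t^-0.28 = 300·t^0.72/(11+t) gives 0.72(11+t) = t, so 0.28·t = 0.72×11.
t* = 0.72×11/0.28 = 28.29 min.

28.3 min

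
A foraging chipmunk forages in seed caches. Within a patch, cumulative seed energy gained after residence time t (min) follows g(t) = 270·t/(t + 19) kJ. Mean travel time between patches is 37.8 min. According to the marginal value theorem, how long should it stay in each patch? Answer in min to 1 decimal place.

Maximise g(t)/(T+t): set derivative to zero → g'(t)(T+t) = g(t).
g'(t) = 270·19/(t + 19)². Setting 270·19/(t+19)² = 270t/[(t+19)(37.8+t)] gives 19(37.8+t) = t(t+19), so t² = 19×37.8 = 718.2.
t* = √718.2 = 26.8 min.

26.8 min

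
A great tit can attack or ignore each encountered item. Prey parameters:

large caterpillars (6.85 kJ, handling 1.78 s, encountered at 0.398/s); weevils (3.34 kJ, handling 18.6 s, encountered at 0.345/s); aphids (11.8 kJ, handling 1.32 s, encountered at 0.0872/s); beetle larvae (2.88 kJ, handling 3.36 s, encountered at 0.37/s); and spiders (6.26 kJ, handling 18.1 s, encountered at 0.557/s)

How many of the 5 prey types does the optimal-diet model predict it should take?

2

Profitabilities (E/h, kJ/s): aphids 8.94, large caterpillars 3.85, beetle larvae 0.857, spiders 0.346, weevils 0.18. Add prey in this order while the next type's profitability exceeds the intake rate on those already taken.
Rate on top 1: 0.9227. large caterpillars: 3.85 > 0.9227 → include.
Rate on top 2: 2.059. beetle larvae: 0.857 < 2.059 → exclude; stop.
Optimal diet: aphids, large caterpillars — 2 of 5 types.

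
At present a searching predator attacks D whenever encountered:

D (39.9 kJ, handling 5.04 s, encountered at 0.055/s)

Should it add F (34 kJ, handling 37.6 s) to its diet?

Intake rate on the current diet: R = (0.055×39.9) / (1 + 0.055×5.04) = 2.195/1.277 = 1.718 kJ/s.
F: E/h = 34/37.6 = 0.9043 kJ/s.
0.9043 < 1.718, so adding F would lower the average — exclude it.

No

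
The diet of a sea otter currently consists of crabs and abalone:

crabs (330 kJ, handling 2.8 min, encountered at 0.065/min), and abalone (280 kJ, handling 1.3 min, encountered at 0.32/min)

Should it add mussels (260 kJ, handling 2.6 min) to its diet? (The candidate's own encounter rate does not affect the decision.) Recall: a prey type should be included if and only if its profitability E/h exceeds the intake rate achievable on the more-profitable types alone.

Yes

On crabs and abalone alone, R = ΣλE/(1+Σλh) = 111.1/1.598 = 69.49 kJ/min.
Profitability of mussels: 260/2.6 = 100 kJ/min.
Since 100 > R, including mussels increases the long-run rate.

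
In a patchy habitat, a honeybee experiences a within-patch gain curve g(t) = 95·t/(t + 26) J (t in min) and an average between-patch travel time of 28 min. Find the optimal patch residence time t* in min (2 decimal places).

26.98 min

Optimal t* satisfies g'(t*) = g(t*)/(T + t*).
g'(t) = 95·26/(t + 26)². Setting 95·26/(t+26)² = 95t/[(t+26)(28+t)] gives 26(28+t) = t(t+26), so t² = 26×28 = 728.
t* = √728 = 26.98 min.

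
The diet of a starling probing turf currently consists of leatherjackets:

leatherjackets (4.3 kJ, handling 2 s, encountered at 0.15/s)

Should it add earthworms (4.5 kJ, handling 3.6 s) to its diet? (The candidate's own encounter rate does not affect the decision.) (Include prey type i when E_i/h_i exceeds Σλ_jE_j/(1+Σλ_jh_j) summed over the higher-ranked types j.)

Intake rate on the current diet: R = (0.15×4.3) / (1 + 0.15×2) = 0.645/1.3 = 0.4962 kJ/s.
earthworms: E/h = 4.5/3.6 = 1.25 kJ/s.
1.25 > 0.4962, so adding earthworms raises the average — include it.

Yes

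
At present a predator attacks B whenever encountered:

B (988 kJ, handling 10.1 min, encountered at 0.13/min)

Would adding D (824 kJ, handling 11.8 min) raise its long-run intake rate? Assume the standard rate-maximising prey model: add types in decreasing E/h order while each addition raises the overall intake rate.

Current rate: (0.13×988)/(1 + 0.13×10.1) = 55.53 kJ/min.
Profitability of D: 824/11.8 = 69.83 kJ/min.
Since 69.83 > R, including D increases the long-run rate.

Yes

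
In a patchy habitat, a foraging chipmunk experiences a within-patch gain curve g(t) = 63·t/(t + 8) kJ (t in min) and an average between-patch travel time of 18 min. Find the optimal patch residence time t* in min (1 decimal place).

12.0 min

By the marginal value theorem, leave when the instantaneous gain rate g'(t) equals the habitat-wide average g(t)/(T + t).
g'(t) = 63·8/(t + 8)². Setting 63·8/(t+8)² = 63t/[(t+8)(18+t)] gives 8(18+t) = t(t+8), so t² = 8×18 = 144.
t* = √144 = 12 min.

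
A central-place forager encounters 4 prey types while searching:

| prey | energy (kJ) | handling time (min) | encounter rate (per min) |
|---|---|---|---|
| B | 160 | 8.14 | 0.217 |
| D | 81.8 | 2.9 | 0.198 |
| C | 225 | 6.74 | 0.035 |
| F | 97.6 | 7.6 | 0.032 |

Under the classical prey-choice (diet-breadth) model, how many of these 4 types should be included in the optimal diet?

Rank by E/h (kJ/min): C 33.4, D 28.2, B 19.7, F 12.8. Include each in turn until the next type's E/h falls below the running intake rate.
Rate on top 1: 6.372. D: 28.2 > 6.372 → include.
Rate on top 2: 13.3. B: 19.7 > 13.3 → include.
Rate on top 3: 16.44. F: 12.8 < 16.44 → exclude; stop.
Optimal diet: C, D, B — 3 of 4 types.

3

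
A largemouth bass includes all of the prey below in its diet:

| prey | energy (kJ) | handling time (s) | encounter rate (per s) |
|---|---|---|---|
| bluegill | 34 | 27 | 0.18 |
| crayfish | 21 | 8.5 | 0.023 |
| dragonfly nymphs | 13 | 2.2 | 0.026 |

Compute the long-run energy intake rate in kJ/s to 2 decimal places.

1.14 kJ/s

Energy encountered per unit search time: 0.18×34 + 0.023×21 + 0.026×13 = 6.941 kJ/s.
Handling time per unit search time: 0.18×27 + 0.023×8.5 + 0.026×2.2 = 5.113.
Rate = 6.941/(1 + 5.113) = 1.136 kJ/s.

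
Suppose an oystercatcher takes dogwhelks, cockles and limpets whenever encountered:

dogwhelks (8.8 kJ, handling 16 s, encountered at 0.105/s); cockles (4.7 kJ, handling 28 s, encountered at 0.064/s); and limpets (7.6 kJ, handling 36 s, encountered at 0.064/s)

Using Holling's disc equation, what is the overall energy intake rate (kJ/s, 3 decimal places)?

0.253 kJ/s

R = (0.105×8.8 + 0.064×4.7 + 0.064×7.6) / (1 + 0.105×16 + 0.064×28 + 0.064×36) = 1.711/6.776 = 0.2525 kJ/s.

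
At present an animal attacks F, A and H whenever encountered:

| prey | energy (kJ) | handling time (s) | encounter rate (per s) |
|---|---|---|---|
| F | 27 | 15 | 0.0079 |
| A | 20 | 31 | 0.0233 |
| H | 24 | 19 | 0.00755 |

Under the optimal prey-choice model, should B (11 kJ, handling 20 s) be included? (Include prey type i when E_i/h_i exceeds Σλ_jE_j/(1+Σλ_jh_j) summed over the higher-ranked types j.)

On F, A and H alone, R = ΣλE/(1+Σλh) = 0.8605/1.984 = 0.4337 kJ/s.
B: E/h = 11/20 = 0.55 kJ/s.
Since 0.55 > R, including B increases the long-run rate.

Yes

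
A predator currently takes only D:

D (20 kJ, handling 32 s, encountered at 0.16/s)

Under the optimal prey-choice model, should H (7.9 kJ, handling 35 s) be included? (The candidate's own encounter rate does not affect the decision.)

On D alone, R = ΣλE/(1+Σλh) = 3.2/6.12 = 0.5229 kJ/s.
H: E/h = 7.9/35 = 0.2257 kJ/s.
Since 0.2257 < R, time spent handling H is better spent searching.

No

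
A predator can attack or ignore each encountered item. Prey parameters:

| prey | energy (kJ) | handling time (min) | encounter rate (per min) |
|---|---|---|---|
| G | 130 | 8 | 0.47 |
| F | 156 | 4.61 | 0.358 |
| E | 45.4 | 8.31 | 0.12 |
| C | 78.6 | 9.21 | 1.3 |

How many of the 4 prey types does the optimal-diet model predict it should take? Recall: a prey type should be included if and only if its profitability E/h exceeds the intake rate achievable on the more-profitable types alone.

1

Rank by E/h (kJ/min): F 33.8, G 16.2, C 8.53, E 5.46. Include each in turn until the next type's E/h falls below the running intake rate.
Rate on top 1: 21.07. G: 16.2 < 21.07 → exclude; stop.
Optimal diet: F — 1 of 4 types.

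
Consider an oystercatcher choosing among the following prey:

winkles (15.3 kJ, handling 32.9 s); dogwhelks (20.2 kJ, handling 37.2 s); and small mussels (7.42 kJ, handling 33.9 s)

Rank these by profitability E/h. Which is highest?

dogwhelks

In descending order of E/h:
dogwhelks: 20.2/37.2 = 0.543 kJ/s
winkles: 15.3/32.9 = 0.465 kJ/s
small mussels: 7.42/33.9 = 0.219 kJ/s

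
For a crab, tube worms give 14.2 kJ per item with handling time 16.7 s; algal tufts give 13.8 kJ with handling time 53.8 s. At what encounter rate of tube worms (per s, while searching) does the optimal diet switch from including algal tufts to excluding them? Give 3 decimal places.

0.026 per s

Drop algal tufts once their profitability E₂/h₂ falls below the rate achievable on tube worms alone: E₂/h₂ = λE₁/(1 + λh₁).
Solve for λ: λE₁h₂ = E₂(1 + λh₁) → λ(E₁h₂ − E₂h₁) = E₂ → λ = E₂/(E₁h₂ − E₂h₁).
λ = 13.8/(14.2×53.8 − 13.8×16.7) = 13.8/533.5 = 0.02587 per s.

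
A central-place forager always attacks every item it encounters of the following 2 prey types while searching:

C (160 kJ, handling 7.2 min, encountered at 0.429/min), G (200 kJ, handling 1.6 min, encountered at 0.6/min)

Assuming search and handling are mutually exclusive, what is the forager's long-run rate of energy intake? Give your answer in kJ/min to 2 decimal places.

37.36 kJ/min

Energy encountered per unit search time: 0.429×160 + 0.6×200 = 188.6 kJ/min.
Handling time per unit search time: 0.429×7.2 + 0.6×1.6 = 4.049.
Rate = 188.6/(1 + 4.049) = 37.36 kJ/min.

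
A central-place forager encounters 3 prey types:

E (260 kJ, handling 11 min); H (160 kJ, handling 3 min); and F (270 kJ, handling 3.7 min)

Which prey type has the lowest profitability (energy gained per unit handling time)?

Profitability E/h (kJ/min): E = 260/11 = 23.6, H = 160/3 = 53.3, F = 270/3.7 = 73.
Ranked: F > H > E.

E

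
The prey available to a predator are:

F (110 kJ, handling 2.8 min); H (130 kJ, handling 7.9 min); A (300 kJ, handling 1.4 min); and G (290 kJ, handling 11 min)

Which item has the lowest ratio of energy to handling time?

In descending order of E/h:
A: 300/1.4 = 214 kJ/min
F: 110/2.8 = 39.3 kJ/min
G: 290/11 = 26.4 kJ/min
H: 130/7.9 = 16.5 kJ/min

H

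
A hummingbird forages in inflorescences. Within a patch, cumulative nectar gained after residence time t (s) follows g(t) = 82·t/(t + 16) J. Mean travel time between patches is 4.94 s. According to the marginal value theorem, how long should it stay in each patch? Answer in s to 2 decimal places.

8.89 s

Optimal t* satisfies g'(t*) = g(t*)/(T + t*).
g'(t) = 82·16/(t + 16)². Setting 82·16/(t+16)² = 82t/[(t+16)(4.94+t)] gives 16(4.94+t) = t(t+16), so t² = 16×4.94 = 79.04.
t* = √79.04 = 8.89 s.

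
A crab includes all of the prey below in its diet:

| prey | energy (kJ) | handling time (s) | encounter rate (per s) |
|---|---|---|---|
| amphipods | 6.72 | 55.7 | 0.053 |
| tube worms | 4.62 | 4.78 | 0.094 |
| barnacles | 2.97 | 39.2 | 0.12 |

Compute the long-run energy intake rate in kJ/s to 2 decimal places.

0.13 kJ/s

R = (0.053×6.72 + 0.094×4.62 + 0.12×2.97) / (1 + 0.053×55.7 + 0.094×4.78 + 0.12×39.2) = 1.147/9.105 = 0.126 kJ/s.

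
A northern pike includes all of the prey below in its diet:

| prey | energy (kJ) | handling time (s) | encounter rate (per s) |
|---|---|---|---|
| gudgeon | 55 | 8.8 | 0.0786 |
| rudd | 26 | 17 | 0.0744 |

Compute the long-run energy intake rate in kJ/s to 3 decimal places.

R = Σλ_iE_i / (1 + Σλ_ih_i)
Numerator: 0.0786×55 + 0.0744×26 = 6.257
Denominator: 1 + 0.0786×8.8 + 0.0744×17 = 2.956
R = 6.257/2.956 = 2.117 kJ/s

2.117 kJ/s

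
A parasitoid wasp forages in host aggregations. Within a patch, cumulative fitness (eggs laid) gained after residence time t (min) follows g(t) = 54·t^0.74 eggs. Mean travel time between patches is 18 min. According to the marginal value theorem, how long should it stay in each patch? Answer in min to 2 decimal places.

Maximise g(t)/(T+t): set derivative to zero → g'(t)(T+t) = g(t).
g'(t) = 0.74·54·t^-0.26. Setting 0.74·54·t^-0.26 = 54·t^0.74/(18+t) gives 0.74(18+t) = t, so 0.26·t = 0.74×18.
t* = 0.74×18/0.26 = 51.23 min.

51.23 min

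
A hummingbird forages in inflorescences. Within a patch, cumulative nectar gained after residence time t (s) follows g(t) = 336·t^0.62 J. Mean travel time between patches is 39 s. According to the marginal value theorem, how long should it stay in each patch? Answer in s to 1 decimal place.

By the marginal value theorem, leave when the instantaneous gain rate g'(t) equals the habitat-wide average g(t)/(T + t).
g'(t) = 0.62·336·t^-0.38. Setting 0.62·336·t^-0.38 = 336·t^0.62/(39+t) gives 0.62(39+t) = t, so 0.38·t = 0.62×39.
t* = 0.62×39/0.38 = 63.63 s.

63.6 s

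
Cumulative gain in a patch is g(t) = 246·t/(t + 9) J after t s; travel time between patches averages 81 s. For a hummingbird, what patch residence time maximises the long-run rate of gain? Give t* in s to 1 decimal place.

27.0 s

Optimal t* satisfies g'(t*) = g(t*)/(T + t*).
g'(t) = 246·9/(t + 9)². Setting 246·9/(t+9)² = 246t/[(t+9)(81+t)] gives 9(81+t) = t(t+9), so t² = 9×81 = 729.
t* = √729 = 27 s.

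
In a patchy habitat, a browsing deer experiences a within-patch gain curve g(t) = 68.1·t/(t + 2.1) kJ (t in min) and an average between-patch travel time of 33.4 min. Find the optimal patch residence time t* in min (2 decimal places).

Optimal t* satisfies g'(t*) = g(t*)/(T + t*).
g'(t) = 68.1·2.1/(t + 2.1)². Setting 68.1·2.1/(t+2.1)² = 68.1t/[(t+2.1)(33.4+t)] gives 2.1(33.4+t) = t(t+2.1), so t² = 2.1×33.4 = 70.14.
t* = √70.14 = 8.375 min.

8.37 min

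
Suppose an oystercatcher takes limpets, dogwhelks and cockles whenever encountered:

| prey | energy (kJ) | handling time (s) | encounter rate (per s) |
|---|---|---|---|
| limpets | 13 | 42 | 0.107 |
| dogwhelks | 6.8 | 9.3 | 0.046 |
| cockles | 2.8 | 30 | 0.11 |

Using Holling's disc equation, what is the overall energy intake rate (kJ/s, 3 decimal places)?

R = Σλ_iE_i / (1 + Σλ_ih_i)
Numerator: 0.107×13 + 0.046×6.8 + 0.11×2.8 = 2.012
Denominator: 1 + 0.107×42 + 0.046×9.3 + 0.11×30 = 9.222
R = 2.012/9.222 = 0.2182 kJ/s

0.218 kJ/s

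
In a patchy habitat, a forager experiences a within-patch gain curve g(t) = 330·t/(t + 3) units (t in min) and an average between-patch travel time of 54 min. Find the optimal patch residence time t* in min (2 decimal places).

12.73 min

By the marginal value theorem, leave when the instantaneous gain rate g'(t) equals the habitat-wide average g(t)/(T + t).
g'(t) = 330·3/(t + 3)². Setting 330·3/(t+3)² = 330t/[(t+3)(54+t)] gives 3(54+t) = t(t+3), so t² = 3×54 = 162.
t* = √162 = 12.73 min.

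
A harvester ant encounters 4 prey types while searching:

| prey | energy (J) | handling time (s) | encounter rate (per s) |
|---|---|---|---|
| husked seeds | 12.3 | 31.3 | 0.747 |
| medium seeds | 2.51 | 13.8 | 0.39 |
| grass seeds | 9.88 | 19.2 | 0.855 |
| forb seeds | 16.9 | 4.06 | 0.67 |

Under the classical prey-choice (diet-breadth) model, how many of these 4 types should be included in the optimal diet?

Rank by E/h (J/s): forb seeds 4.16, grass seeds 0.515, husked seeds 0.393, medium seeds 0.182. Include each in turn until the next type's E/h falls below the running intake rate.
Rate on top 1: 3.044. grass seeds: 0.515 < 3.044 → exclude; stop.
Optimal diet: forb seeds — 1 of 4 types.

1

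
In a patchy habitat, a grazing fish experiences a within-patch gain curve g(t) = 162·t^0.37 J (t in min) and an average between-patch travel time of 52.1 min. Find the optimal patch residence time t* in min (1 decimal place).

Optimal t* satisfies g'(t*) = g(t*)/(T + t*).
g'(t) = 0.37·162·t^-0.63. Setting 0.37·162·t^-0.63 = 162·t^0.37/(52.1+t) gives 0.37(52.1+t) = t, so 0.63·t = 0.37×52.1.
t* = 0.37×52.1/0.63 = 30.6 min.

30.6 min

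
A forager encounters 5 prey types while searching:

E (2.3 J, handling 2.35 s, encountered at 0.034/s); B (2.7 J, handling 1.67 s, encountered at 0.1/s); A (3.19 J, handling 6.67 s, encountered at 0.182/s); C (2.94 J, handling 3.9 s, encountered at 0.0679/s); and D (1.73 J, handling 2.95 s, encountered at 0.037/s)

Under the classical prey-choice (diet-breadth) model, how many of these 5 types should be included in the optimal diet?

Profitabilities (E/h, J/s): B 1.62, E 0.979, C 0.754, D 0.586, A 0.478. Add prey in this order while the next type's profitability exceeds the intake rate on those already taken.
Rate on top 1: 0.2314. E: 0.979 > 0.2314 → include.
Rate on top 2: 0.2793. C: 0.754 > 0.2793 → include.
Rate on top 3: 0.3624. D: 0.586 > 0.3624 → include.
Rate on top 4: 0.3775. A: 0.478 > 0.3775 → include.
Optimal diet: B, E, C, D, A — 5 of 5 types.

5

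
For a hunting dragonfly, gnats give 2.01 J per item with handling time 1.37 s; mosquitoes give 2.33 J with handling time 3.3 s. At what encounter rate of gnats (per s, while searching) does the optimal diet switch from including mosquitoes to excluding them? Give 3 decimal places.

0.677 per s

Drop mosquitoes once their profitability E₂/h₂ falls below the rate achievable on gnats alone: E₂/h₂ = λE₁/(1 + λh₁).
Solve for λ: λE₁h₂ = E₂(1 + λh₁) → λ(E₁h₂ − E₂h₁) = E₂ → λ = E₂/(E₁h₂ − E₂h₁).
λ = 2.33/(2.01×3.3 − 2.33×1.37) = 2.33/3.441 = 0.6771 per s.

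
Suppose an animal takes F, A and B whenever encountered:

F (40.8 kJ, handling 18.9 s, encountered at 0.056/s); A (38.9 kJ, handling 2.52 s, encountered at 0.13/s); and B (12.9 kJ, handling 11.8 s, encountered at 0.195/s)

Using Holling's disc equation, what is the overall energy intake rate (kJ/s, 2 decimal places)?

R = (0.056×40.8 + 0.13×38.9 + 0.195×12.9) / (1 + 0.056×18.9 + 0.13×2.52 + 0.195×11.8) = 9.857/4.687 = 2.103 kJ/s.

2.10 kJ/s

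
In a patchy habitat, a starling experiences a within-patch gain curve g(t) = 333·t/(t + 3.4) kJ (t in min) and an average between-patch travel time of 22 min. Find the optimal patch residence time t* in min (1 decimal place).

8.6 min

By the marginal value theorem, leave when the instantaneous gain rate g'(t) equals the habitat-wide average g(t)/(T + t).
g'(t) = 333·3.4/(t + 3.4)². Setting 333·3.4/(t+3.4)² = 333t/[(t+3.4)(22+t)] gives 3.4(22+t) = t(t+3.4), so t² = 3.4×22 = 74.8.
t* = √74.8 = 8.649 min.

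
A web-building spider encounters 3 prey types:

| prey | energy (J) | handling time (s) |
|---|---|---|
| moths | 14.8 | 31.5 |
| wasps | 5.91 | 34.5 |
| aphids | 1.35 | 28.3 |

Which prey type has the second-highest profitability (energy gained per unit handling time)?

Profitability E/h (J/s): moths = 14.8/31.5 = 0.47, wasps = 5.91/34.5 = 0.171, aphids = 1.35/28.3 = 0.0477.
Ranked: moths > wasps > aphids.

wasps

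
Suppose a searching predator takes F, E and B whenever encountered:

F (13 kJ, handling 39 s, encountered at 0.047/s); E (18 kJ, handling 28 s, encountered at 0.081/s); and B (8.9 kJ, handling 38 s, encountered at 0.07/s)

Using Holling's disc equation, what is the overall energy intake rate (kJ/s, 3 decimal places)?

0.347 kJ/s

Energy encountered per unit search time: 0.047×13 + 0.081×18 + 0.07×8.9 = 2.692 kJ/s.
Handling time per unit search time: 0.047×39 + 0.081×28 + 0.07×38 = 6.761.
Rate = 2.692/(1 + 6.761) = 0.3469 kJ/s.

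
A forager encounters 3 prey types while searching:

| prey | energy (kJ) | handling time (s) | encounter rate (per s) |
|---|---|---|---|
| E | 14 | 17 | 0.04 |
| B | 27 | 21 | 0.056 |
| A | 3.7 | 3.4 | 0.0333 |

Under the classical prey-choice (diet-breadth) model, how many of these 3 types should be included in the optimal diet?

Rank by E/h (kJ/s): B 1.29, A 1.09, E 0.824. Include each in turn until the next type's E/h falls below the running intake rate.
Rate on top 1: 0.6949. A: 1.09 > 0.6949 → include.
Rate on top 2: 0.7143. E: 0.824 > 0.7143 → include.
Optimal diet: B, A, E — 3 of 3 types.

3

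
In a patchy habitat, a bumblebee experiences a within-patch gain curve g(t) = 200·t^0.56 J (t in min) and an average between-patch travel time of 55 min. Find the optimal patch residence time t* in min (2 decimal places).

By the marginal value theorem, leave when the instantaneous gain rate g'(t) equals the habitat-wide average g(t)/(T + t).
g'(t) = 0.56·200·t^-0.44. Setting 0.56·200·t^-0.44 = 200·t^0.56/(55+t) gives 0.56(55+t) = t, so 0.44·t = 0.56×55.
t* = 0.56×55/0.44 = 70 min.

70.00 min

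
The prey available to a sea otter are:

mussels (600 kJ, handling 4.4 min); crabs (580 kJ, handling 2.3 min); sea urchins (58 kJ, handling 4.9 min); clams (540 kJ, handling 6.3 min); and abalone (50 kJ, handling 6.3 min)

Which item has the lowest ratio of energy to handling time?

Profitability E/h (kJ/min): mussels = 600/4.4 = 136, crabs = 580/2.3 = 252, sea urchins = 58/4.9 = 11.8, clams = 540/6.3 = 85.7, abalone = 50/6.3 = 7.94.
Ranked: crabs > mussels > clams > sea urchins > abalone.

abalone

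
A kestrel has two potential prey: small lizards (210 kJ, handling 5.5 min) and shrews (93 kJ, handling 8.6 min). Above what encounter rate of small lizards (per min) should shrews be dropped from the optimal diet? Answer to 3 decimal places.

0.072 per min

At the threshold, the rate on small lizards alone equals the profitability of shrews: λ·210/(1 + λ·5.5) = 93/8.6 = 10.81.
Rearranging, λ(210 − 10.81×5.5) = 10.81, so λ = 10.81/150.5 = 0.07184 per min.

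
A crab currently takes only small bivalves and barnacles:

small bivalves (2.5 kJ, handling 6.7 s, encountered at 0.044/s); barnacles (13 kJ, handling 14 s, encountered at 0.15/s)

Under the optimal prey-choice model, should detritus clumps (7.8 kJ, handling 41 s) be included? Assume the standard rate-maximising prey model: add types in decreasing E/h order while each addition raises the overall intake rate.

No

Current rate: (0.044×2.5 + 0.15×13)/(1 + 0.044×6.7 + 0.15×14) = 0.6068 kJ/s.
Profitability of detritus clumps: 7.8/41 = 0.1902 kJ/s.
Since 0.1902 < R, time spent handling detritus clumps is better spent searching.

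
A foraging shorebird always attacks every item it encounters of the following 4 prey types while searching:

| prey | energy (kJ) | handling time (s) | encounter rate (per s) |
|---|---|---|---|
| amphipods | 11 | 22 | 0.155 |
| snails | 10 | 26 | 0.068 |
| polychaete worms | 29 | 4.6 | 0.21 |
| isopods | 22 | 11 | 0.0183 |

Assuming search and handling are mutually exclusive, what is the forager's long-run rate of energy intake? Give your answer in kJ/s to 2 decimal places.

R = (0.155×11 + 0.068×10 + 0.21×29 + 0.0183×22) / (1 + 0.155×22 + 0.068×26 + 0.21×4.6 + 0.0183×11) = 8.878/7.345 = 1.209 kJ/s.

1.21 kJ/s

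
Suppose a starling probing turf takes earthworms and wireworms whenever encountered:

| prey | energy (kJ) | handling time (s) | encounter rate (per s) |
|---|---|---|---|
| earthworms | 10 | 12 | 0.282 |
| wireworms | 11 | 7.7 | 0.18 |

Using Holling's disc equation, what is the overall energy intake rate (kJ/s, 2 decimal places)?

R = Σλ_iE_i / (1 + Σλ_ih_i)
Numerator: 0.282×10 + 0.18×11 = 4.8
Denominator: 1 + 0.282×12 + 0.18×7.7 = 5.77
R = 4.8/5.77 = 0.8319 kJ/s

0.83 kJ/s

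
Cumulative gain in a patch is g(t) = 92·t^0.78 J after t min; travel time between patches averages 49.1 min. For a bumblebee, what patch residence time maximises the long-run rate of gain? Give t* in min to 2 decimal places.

174.08 min

By the marginal value theorem, leave when the instantaneous gain rate g'(t) equals the habitat-wide average g(t)/(T + t).
g'(t) = 0.78·92·t^-0.22. Setting 0.78·92·t^-0.22 = 92·t^0.78/(49.1+t) gives 0.78(49.1+t) = t, so 0.22·t = 0.78×49.1.
t* = 0.78×49.1/0.22 = 174.1 min.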